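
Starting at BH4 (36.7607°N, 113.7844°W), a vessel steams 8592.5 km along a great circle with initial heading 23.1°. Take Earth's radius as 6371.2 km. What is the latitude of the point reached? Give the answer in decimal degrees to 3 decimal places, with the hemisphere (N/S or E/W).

58.283°N

δ = d/R = 8592.5/6371.2 = 1.348647 rad
φ₂ = arcsin(sin φ₁ cos δ + cos φ₁ sin δ cos θ)
   = arcsin(0.59847·0.22033 + 0.80114·0.97543·0.91982) = 58.28340°
λ₂ = λ₁ + atan2(sin θ sin δ cos φ₁, cos δ − sin φ₁ sin φ₂) = 19.50089°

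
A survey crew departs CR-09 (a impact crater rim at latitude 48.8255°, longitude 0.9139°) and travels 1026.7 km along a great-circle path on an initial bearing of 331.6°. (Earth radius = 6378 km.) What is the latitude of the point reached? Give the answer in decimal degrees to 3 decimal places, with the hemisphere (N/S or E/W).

δ = d/R = 1026.7/6378 = 0.160975 rad
φ₂ = arcsin(sin φ₁ cos δ + cos φ₁ sin δ cos θ)
   = arcsin(0.75271·0.98707 + 0.65835·0.16028·0.87965) = 56.69908°
λ₂ = λ₁ + atan2(sin θ sin δ cos φ₁, cos δ − sin φ₁ sin φ₂) = -7.06738°

56.699°N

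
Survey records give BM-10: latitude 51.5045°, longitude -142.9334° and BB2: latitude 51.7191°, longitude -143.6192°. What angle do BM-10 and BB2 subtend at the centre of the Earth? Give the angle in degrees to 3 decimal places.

0.477°

Δφ = 0.2146°,  Δλ = -0.6858°
a = sin²(Δφ/2) + cos φ₁ cos φ₂ sin²(Δλ/2) = 0.000017
c = 2·arcsin(√a) = 0.008323 rad = 0.4769°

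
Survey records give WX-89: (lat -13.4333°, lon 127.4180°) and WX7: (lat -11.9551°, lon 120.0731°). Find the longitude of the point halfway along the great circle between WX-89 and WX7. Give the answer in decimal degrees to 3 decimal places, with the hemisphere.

123.735°E

Bx = cos φ₂ cos Δλ = 0.970283,  By = cos φ₂ sin Δλ = -0.125069
φₘ = atan2(sin φ₁ + sin φ₂, √((cos φ₁ + Bx)² + By²)) = -12.71947°
λₘ = λ₁ + atan2(By, cos φ₁ + Bx) = 123.73486°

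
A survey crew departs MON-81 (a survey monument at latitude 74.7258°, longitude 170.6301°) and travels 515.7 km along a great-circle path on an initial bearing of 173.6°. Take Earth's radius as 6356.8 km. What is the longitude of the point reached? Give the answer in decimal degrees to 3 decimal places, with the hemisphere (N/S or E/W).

δ = d/R = 515.7/6356.8 = 0.081126 rad
φ₂ = arcsin(sin φ₁ cos δ + cos φ₁ sin δ cos θ)
   = arcsin(0.96468·0.99671 + 0.26344·0.08104·-0.99377) = 70.10002°
λ₂ = λ₁ + atan2(sin θ sin δ cos φ₁, cos δ − sin φ₁ sin φ₂) = 172.15081°

172.151°E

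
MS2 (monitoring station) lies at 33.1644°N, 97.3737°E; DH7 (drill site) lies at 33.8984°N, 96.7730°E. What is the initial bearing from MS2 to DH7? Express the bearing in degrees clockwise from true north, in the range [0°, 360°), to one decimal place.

325.9°

Δλ = -0.6007°
y = sin Δλ · cos φ₂ = -0.008702
x = cos φ₁ sin φ₂ − sin φ₁ cos φ₂ cos Δλ = 0.012835
θ = atan2(y, x) = -34.1362° → 325.8638° (mod 360°)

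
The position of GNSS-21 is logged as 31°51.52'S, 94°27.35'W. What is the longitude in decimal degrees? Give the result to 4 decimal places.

94.4558°W

94° + 27.35′/60 = 94 + 0.45583 = 94.4558°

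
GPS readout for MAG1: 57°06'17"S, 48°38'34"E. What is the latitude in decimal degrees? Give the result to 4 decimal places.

57° + 6′/60 + 17″/3600 = 57 + 0.10000 + 0.00472 = 57.1047°

57.1047°S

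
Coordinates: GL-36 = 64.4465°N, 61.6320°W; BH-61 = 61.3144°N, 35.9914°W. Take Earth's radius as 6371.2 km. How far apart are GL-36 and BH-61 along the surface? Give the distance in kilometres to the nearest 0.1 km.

1335.3 km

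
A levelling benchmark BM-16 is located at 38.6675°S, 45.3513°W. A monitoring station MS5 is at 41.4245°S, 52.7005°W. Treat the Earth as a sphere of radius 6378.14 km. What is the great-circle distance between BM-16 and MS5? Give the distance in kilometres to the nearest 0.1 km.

Δφ = -2.7570°,  Δλ = -7.3492°
a = sin²(Δφ/2) + cos φ₁ cos φ₂ sin²(Δλ/2) = 0.002984
c = 2·arcsin(√a) = 0.109297 rad = 6.2623°
d = R·c = 6378.14 × 0.109297 = 697.1 km

697.1 km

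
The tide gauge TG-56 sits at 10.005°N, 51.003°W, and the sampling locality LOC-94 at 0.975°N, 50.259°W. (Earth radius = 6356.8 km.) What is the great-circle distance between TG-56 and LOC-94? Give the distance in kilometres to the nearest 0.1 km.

Δφ = -9.0300°,  Δλ = 0.7440°
a = sin²(Δφ/2) + cos φ₁ cos φ₂ sin²(Δλ/2) = 0.006238
c = 2·arcsin(√a) = 0.158131 rad = 9.0603°
d = R·c = 6356.8 × 0.158131 = 1005.2 km

1005.2 km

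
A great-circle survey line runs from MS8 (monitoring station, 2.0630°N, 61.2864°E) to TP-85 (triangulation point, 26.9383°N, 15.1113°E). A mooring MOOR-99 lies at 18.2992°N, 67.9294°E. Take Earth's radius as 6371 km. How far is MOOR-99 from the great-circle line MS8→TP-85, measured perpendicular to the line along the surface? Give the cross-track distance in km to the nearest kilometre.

1899 km

δ₁₃ = central angle MS8→MOOR-99 = 0.305332 rad  (haversine)
θ₁₃ = bearing MS8→MOOR-99 = 21.430°,  θ₁₂ = bearing MS8→TP-85 = 303.797°
dₓₜ = R·arcsin(sin δ₁₃ · sin(θ₁₃ − θ₁₂)) = 6371·arcsin(0.30061·sin(-282.367°)) = 1898.733 km
|dₓₜ| = 1898.733 km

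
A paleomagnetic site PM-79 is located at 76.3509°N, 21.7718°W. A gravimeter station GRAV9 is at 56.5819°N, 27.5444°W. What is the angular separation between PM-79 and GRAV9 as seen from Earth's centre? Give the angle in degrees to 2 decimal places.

19.88°

Δφ = -19.7690°,  Δλ = -5.7726°
a = sin²(Δφ/2) + cos φ₁ cos φ₂ sin²(Δλ/2) = 0.029798
c = 2·arcsin(√a) = 0.346977 rad = 19.8803°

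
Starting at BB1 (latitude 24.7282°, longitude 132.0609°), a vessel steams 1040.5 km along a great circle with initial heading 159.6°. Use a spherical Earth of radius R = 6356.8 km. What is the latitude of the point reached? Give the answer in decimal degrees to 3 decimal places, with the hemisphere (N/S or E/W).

δ = d/R = 1040.5/6356.8 = 0.163683 rad
φ₂ = arcsin(sin φ₁ cos δ + cos φ₁ sin δ cos θ)
   = arcsin(0.41831·0.98663 + 0.90830·0.16295·-0.93728) = 15.90214°
λ₂ = λ₁ + atan2(sin θ sin δ cos φ₁, cos δ − sin φ₁ sin φ₂) = 135.44682°

15.902°N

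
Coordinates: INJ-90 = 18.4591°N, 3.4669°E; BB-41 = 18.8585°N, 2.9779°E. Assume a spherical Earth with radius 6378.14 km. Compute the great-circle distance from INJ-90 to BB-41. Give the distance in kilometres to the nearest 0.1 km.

68.1 km

Δφ = 0.3994°,  Δλ = -0.4890°
a = sin²(Δφ/2) + cos φ₁ cos φ₂ sin²(Δλ/2) = 0.000028
c = 2·arcsin(√a) = 0.010676 rad = 0.6117°
d = R·c = 6378.14 × 0.010676 = 68.1 km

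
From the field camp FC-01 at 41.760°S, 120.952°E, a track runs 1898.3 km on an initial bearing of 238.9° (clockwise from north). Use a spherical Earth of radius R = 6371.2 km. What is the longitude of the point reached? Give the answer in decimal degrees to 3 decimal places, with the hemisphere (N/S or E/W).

δ = d/R = 1898.3/6371.2 = 0.297950 rad
φ₂ = arcsin(sin φ₁ cos δ + cos φ₁ sin δ cos θ)
   = arcsin(-0.66601·0.95594 + 0.74594·0.29356·-0.51653) = -48.57113°
λ₂ = λ₁ + atan2(sin θ sin δ cos φ₁, cos δ − sin φ₁ sin φ₂) = 98.62536°

98.625°E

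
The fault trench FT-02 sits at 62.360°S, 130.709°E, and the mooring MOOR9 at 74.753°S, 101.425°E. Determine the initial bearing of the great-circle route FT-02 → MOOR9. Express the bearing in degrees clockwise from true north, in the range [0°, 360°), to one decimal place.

207.8°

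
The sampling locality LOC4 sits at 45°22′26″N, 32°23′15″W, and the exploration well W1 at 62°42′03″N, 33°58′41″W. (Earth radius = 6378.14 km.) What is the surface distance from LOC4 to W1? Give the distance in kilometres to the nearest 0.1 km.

LOC4: φ = +45.37389°, λ = -32.38750°
W1: φ = +62.70083°, λ = -33.97806°
Δφ = 17.3269°,  Δλ = -1.5906°
a = sin²(Δφ/2) + cos φ₁ cos φ₂ sin²(Δλ/2) = 0.022752
c = 2·arcsin(√a) = 0.302829 rad = 17.3508°
d = R·c = 6378.14 × 0.302829 = 1931.5 km

1931.5 km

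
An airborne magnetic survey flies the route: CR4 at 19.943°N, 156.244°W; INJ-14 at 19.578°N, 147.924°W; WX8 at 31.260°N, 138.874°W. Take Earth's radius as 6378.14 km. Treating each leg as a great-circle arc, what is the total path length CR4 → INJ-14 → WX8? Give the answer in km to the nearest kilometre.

2458 km

CR4→INJ-14: c = 0.136795 rad, d = 872.50 km
INJ-14→WX8: c = 0.248590 rad, d = 1585.54 km
Total = 872.50 + 1585.54 = 2458.04 km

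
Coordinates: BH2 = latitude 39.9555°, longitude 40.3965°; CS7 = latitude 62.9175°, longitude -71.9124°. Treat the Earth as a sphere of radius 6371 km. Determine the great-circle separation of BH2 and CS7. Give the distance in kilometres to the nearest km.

7110 km

Δφ = 22.9620°,  Δλ = -112.3089°
a = sin²(Δφ/2) + cos φ₁ cos φ₂ sin²(Δλ/2) = 0.280349
c = 2·arcsin(√a) = 1.115975 rad = 63.9406°
d = R·c = 6371 × 1.115975 = 7109.9 km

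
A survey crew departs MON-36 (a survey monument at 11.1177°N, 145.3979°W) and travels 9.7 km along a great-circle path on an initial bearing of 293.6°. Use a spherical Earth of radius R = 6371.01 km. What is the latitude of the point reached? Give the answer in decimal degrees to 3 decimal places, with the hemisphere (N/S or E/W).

δ = d/R = 9.7/6371.01 = 0.001523 rad
φ₂ = arcsin(sin φ₁ cos δ + cos φ₁ sin δ cos θ)
   = arcsin(0.19283·1.00000 + 0.98123·0.00152·0.40035) = 11.15261°
λ₂ = λ₁ + atan2(sin θ sin δ cos φ₁, cos δ − sin φ₁ sin φ₂) = -145.47938°

11.153°N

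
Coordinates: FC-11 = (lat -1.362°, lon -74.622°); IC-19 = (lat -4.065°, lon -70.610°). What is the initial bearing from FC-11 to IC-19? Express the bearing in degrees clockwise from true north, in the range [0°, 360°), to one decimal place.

124.1°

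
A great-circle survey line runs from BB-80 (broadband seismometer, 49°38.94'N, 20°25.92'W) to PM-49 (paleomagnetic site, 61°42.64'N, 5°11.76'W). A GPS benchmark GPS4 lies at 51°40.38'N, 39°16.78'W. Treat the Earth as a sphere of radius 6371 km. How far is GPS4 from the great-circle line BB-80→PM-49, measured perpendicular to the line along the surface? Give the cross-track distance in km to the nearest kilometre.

BB-80: φ = +49.64900°, λ = -20.43200°
PM-49: φ = +61.71067°, λ = -5.19600°
GPS4: φ = +51.67300°, λ = -39.27967°
δ₁₃ = central angle BB-80→GPS4 = 0.210882 rad  (haversine)
θ₁₃ = bearing BB-80→GPS4 = 286.845°,  θ₁₂ = bearing BB-80→PM-49 = 29.331°
dₓₜ = R·arcsin(sin δ₁₃ · sin(θ₁₃ − θ₁₂)) = 6371·arcsin(0.20932·sin(257.515°)) = -1311.296 km
|dₓₜ| = 1311.296 km

1311 km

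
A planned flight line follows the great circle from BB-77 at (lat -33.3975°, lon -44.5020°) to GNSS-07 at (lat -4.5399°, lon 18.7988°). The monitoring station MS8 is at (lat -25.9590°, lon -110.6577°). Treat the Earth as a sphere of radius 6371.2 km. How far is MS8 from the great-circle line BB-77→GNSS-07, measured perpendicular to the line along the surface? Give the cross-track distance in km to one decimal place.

δ₁₃ = central angle BB-77→MS8 = 0.995131 rad  (haversine)
θ₁₃ = bearing BB-77→MS8 = 258.629°,  θ₁₂ = bearing BB-77→GNSS-07 = 78.545°
dₓₜ = R·arcsin(sin δ₁₃ · sin(θ₁₃ − θ₁₂)) = 6371.2·arcsin(0.83883·sin(180.084°)) = -7.865 km
|dₓₜ| = 7.865 km

7.9 km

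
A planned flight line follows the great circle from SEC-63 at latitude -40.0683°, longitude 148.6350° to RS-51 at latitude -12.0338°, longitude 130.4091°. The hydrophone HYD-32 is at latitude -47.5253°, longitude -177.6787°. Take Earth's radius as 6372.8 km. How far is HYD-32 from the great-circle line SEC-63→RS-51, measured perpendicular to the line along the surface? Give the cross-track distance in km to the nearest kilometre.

1226 km

δ₁₃ = central angle SEC-63→HYD-32 = 0.439955 rad  (haversine)
θ₁₃ = bearing SEC-63→HYD-32 = 118.431°,  θ₁₂ = bearing SEC-63→RS-51 = 325.096°
dₓₜ = R·arcsin(sin δ₁₃ · sin(θ₁₃ − θ₁₂)) = 6372.8·arcsin(0.42590·sin(-206.665°)) = 1225.596 km
|dₓₜ| = 1225.596 km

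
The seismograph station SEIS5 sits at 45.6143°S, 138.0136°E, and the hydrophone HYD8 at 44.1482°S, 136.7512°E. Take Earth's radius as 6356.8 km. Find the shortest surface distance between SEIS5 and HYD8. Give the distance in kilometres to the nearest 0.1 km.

190.5 km

Δφ = 1.4661°,  Δλ = -1.2624°
a = sin²(Δφ/2) + cos φ₁ cos φ₂ sin²(Δλ/2) = 0.000225
c = 2·arcsin(√a) = 0.029974 rad = 1.7174°
d = R·c = 6356.8 × 0.029974 = 190.5 km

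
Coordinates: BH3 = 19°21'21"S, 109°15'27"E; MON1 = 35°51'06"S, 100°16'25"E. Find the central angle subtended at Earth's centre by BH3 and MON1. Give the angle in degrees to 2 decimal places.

18.29°

BH3: φ = -19.35583°, λ = +109.25750°
MON1: φ = -35.85167°, λ = +100.27361°
Δφ = -16.4958°,  Δλ = -8.9839°
a = sin²(Δφ/2) + cos φ₁ cos φ₂ sin²(Δλ/2) = 0.025271
c = 2·arcsin(√a) = 0.319289 rad = 18.2939°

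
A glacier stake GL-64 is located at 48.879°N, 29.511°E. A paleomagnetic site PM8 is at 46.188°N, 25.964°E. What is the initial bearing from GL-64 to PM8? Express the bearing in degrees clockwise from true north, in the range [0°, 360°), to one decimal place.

223.0°

Δλ = -3.5470°
y = sin Δλ · cos φ₂ = -0.042830
x = cos φ₁ sin φ₂ − sin φ₁ cos φ₂ cos Δλ = -0.045951
θ = atan2(y, x) = -137.0128° → 222.9872° (mod 360°)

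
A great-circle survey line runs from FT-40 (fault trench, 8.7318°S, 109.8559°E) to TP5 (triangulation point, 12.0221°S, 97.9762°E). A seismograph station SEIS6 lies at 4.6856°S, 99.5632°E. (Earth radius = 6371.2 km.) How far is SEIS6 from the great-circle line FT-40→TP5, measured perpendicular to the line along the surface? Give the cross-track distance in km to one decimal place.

744.2 km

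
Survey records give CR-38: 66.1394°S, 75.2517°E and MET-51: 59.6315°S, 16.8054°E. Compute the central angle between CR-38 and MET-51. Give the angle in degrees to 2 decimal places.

26.35°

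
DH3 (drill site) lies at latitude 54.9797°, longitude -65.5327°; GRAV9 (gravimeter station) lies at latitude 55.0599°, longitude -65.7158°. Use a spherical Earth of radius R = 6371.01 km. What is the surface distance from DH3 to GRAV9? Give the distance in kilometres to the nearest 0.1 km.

14.7 km

Δφ = 0.0802°,  Δλ = -0.1831°
a = sin²(Δφ/2) + cos φ₁ cos φ₂ sin²(Δλ/2) = 0.000001
c = 2·arcsin(√a) = 0.002306 rad = 0.1321°
d = R·c = 6371.01 × 0.002306 = 14.7 km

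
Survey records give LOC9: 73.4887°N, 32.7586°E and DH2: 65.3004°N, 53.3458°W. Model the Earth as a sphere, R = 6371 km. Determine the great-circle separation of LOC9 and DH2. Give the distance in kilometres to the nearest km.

Δφ = -8.1883°,  Δλ = -86.1044°
a = sin²(Δφ/2) + cos φ₁ cos φ₂ sin²(Δλ/2) = 0.060442
c = 2·arcsin(√a) = 0.496793 rad = 28.4641°
d = R·c = 6371 × 0.496793 = 3165.1 km

3165 km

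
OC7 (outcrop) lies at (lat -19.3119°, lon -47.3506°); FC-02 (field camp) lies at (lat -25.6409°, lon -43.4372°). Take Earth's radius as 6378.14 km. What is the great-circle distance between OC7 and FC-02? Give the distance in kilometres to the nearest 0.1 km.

Δφ = -6.3290°,  Δλ = 3.9134°
a = sin²(Δφ/2) + cos φ₁ cos φ₂ sin²(Δλ/2) = 0.004039
c = 2·arcsin(√a) = 0.127196 rad = 7.2878°
d = R·c = 6378.14 × 0.127196 = 811.3 km

811.3 km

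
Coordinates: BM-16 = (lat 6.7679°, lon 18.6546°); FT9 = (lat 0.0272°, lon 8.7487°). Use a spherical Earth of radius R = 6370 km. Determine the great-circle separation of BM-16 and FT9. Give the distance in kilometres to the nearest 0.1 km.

1330.0 km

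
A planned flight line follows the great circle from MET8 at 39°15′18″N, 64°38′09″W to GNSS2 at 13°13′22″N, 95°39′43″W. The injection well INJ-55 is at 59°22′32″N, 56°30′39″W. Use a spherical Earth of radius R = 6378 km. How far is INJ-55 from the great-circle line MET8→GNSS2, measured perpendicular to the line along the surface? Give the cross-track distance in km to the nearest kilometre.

1568 km

MET8: φ = +39.25500°, λ = -64.63583°
GNSS2: φ = +13.22278°, λ = -95.66194°
INJ-55: φ = +59.37556°, λ = -56.51083°
δ₁₃ = central angle MET8→INJ-55 = 0.362505 rad  (haversine)
θ₁₃ = bearing MET8→INJ-55 = 11.714°,  θ₁₂ = bearing MET8→GNSS2 = 235.045°
dₓₜ = R·arcsin(sin δ₁₃ · sin(θ₁₃ − θ₁₂)) = 6378·arcsin(0.35462·sin(-223.331°)) = 1567.794 km
|dₓₜ| = 1567.794 km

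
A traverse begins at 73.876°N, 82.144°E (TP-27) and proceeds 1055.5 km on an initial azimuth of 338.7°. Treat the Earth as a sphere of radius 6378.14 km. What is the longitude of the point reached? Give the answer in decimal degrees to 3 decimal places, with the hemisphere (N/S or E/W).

56.825°E

δ = d/R = 1055.5/6378.14 = 0.165487 rad
φ₂ = arcsin(sin φ₁ cos δ + cos φ₁ sin δ cos θ)
   = arcsin(0.96066·0.98634 + 0.27772·0.16473·0.93169) = 81.95670°
λ₂ = λ₁ + atan2(sin θ sin δ cos φ₁, cos δ − sin φ₁ sin φ₂) = 56.82459°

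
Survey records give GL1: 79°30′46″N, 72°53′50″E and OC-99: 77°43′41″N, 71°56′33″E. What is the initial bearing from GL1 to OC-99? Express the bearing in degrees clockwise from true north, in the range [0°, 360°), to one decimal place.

GL1: φ = +79.51278°, λ = +72.89722°
OC-99: φ = +77.72806°, λ = +71.94250°
Δλ = -0.9547°
y = sin Δλ · cos φ₂ = -0.003542
x = cos φ₁ sin φ₂ − sin φ₁ cos φ₂ cos Δλ = -0.031115
θ = atan2(y, x) = -173.5064° → 186.4936° (mod 360°)

186.5°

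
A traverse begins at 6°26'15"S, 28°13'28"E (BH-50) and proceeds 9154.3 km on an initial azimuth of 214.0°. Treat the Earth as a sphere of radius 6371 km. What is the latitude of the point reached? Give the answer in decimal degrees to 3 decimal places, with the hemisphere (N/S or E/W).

56.243°S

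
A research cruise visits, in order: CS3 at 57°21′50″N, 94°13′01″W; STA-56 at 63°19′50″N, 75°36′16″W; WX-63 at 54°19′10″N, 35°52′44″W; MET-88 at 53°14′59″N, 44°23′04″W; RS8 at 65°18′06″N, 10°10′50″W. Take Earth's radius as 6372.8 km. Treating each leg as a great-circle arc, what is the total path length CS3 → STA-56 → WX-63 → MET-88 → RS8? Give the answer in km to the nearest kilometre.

CS3: φ = +57.36389°, λ = -94.21694°
STA-56: φ = +63.33056°, λ = -75.60444°
WX-63: φ = +54.31944°, λ = -35.87889°
MET-88: φ = +53.24972°, λ = -44.38444°
RS8: φ = +65.30167°, λ = -10.18056°
CS3→STA-56: c = 0.190433 rad, d = 1213.59 km
STA-56→WX-63: c = 0.383893 rad, d = 2446.48 km
WX-63→MET-88: c = 0.089613 rad, d = 571.09 km
MET-88→RS8: c = 0.363331 rad, d = 2315.43 km
Total = 1213.59 + 2446.48 + 571.09 + 2315.43 = 6546.59 km

6547 km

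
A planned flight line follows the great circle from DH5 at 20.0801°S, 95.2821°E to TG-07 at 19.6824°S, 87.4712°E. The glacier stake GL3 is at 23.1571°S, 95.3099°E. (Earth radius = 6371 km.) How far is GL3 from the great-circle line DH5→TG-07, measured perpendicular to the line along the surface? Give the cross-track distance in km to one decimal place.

δ₁₃ = central angle DH5→GL3 = 0.053706 rad  (haversine)
θ₁₃ = bearing DH5→GL3 = 179.524°,  θ₁₂ = bearing DH5→TG-07 = 271.764°
dₓₜ = R·arcsin(sin δ₁₃ · sin(θ₁₃ − θ₁₂)) = 6371·arcsin(0.05368·sin(-92.241°)) = -341.897 km
|dₓₜ| = 341.897 km

341.9 km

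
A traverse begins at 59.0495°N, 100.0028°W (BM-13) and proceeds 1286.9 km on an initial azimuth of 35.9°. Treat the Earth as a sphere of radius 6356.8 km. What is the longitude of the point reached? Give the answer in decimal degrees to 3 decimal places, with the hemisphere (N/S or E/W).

82.061°W

δ = d/R = 1286.9/6356.8 = 0.202445 rad
φ₂ = arcsin(sin φ₁ cos δ + cos φ₁ sin δ cos θ)
   = arcsin(0.85761·0.97958 + 0.51430·0.20106·0.81004) = 67.49734°
λ₂ = λ₁ + atan2(sin θ sin δ cos φ₁, cos δ − sin φ₁ sin φ₂) = -82.06106°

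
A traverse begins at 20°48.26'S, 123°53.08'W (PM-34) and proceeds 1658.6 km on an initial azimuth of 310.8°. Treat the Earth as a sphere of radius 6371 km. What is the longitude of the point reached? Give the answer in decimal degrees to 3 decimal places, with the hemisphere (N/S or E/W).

PM-34: φ = -20.80433°, λ = -123.88467°
δ = d/R = 1658.6/6371 = 0.260336 rad
φ₂ = arcsin(sin φ₁ cos δ + cos φ₁ sin δ cos θ)
   = arcsin(-0.35518·0.96630 + 0.93480·0.25741·0.65342) = -10.71839°
λ₂ = λ₁ + atan2(sin θ sin δ cos φ₁, cos δ − sin φ₁ sin φ₂) = -135.32307°

135.323°W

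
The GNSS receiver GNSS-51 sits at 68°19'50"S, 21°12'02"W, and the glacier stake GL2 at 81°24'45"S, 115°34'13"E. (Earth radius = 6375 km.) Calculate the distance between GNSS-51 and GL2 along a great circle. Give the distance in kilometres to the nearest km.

3172 km

GNSS-51: φ = -68.33056°, λ = -21.20056°
GL2: φ = -81.41250°, λ = +115.57028°
Δφ = -13.0819°,  Δλ = 136.7708°
a = sin²(Δφ/2) + cos φ₁ cos φ₂ sin²(Δλ/2) = 0.060631
c = 2·arcsin(√a) = 0.497586 rad = 28.5096°
d = R·c = 6375 × 0.497586 = 3172.1 km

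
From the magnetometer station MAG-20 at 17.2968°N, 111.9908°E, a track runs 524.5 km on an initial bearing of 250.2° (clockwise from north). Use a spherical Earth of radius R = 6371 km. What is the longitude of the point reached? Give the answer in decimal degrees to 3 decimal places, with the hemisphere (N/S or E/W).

107.382°E

δ = d/R = 524.5/6371 = 0.082326 rad
φ₂ = arcsin(sin φ₁ cos δ + cos φ₁ sin δ cos θ)
   = arcsin(0.29732·0.99661 + 0.95478·0.08223·-0.33874) = 15.64753°
λ₂ = λ₁ + atan2(sin θ sin δ cos φ₁, cos δ − sin φ₁ sin φ₂) = 107.38215°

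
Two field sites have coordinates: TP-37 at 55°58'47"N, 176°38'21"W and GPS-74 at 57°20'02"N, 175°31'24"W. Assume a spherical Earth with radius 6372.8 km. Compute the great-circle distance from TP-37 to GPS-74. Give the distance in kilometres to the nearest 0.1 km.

TP-37: φ = +55.97972°, λ = -176.63917°
GPS-74: φ = +57.33389°, λ = -175.52333°
Δφ = 1.3542°,  Δλ = 1.1158°
a = sin²(Δφ/2) + cos φ₁ cos φ₂ sin²(Δλ/2) = 0.000168
c = 2·arcsin(√a) = 0.025945 rad = 1.4865°
d = R·c = 6372.8 × 0.025945 = 165.3 km

165.3 km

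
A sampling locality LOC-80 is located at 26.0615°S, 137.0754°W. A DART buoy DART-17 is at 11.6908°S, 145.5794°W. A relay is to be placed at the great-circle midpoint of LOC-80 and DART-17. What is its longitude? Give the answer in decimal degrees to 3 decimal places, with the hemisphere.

141.511°W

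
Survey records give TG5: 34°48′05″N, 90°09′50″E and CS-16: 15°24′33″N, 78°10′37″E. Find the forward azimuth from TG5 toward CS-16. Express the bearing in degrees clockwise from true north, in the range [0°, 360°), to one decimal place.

TG5: φ = +34.80139°, λ = +90.16389°
CS-16: φ = +15.40917°, λ = +78.17694°
Δλ = -11.9869°
y = sin Δλ · cos φ₂ = -0.200223
x = cos φ₁ sin φ₂ − sin φ₁ cos φ₂ cos Δλ = -0.320036
θ = atan2(y, x) = -147.9688° → 212.0312° (mod 360°)

212.0°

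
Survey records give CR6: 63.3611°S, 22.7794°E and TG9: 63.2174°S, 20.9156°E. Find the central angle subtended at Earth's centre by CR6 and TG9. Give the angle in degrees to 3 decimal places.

0.850°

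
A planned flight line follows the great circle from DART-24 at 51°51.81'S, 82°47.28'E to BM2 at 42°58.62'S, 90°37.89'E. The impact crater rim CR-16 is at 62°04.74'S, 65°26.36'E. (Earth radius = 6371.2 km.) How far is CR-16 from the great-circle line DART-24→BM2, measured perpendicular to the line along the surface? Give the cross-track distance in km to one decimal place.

51.0 km

DART-24: φ = -51.86350°, λ = +82.78800°
BM2: φ = -42.97700°, λ = +90.63150°
CR-16: φ = -62.07900°, λ = +65.43933°
δ₁₃ = central angle DART-24→CR-16 = 0.241447 rad  (haversine)
θ₁₃ = bearing DART-24→CR-16 = 215.729°,  θ₁₂ = bearing DART-24→BM2 = 33.809°
dₓₜ = R·arcsin(sin δ₁₃ · sin(θ₁₃ − θ₁₂)) = 6371.2·arcsin(0.23911·sin(181.920°)) = -51.033 km
|dₓₜ| = 51.033 km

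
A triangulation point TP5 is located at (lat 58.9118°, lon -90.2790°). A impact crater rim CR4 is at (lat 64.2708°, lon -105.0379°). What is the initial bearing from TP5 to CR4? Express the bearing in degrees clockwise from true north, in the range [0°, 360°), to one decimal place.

Δλ = -14.7589°
y = sin Δλ · cos φ₂ = -0.110593
x = cos φ₁ sin φ₂ − sin φ₁ cos φ₂ cos Δλ = 0.105662
θ = atan2(y, x) = -46.3062° → 313.6938° (mod 360°)

313.7°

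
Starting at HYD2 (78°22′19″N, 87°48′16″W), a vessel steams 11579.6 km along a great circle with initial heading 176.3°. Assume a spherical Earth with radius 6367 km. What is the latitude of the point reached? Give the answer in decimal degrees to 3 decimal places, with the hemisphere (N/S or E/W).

25.805°S

HYD2: φ = +78.37194°, λ = -87.80444°
δ = d/R = 11579.6/6367 = 1.818690 rad
φ₂ = arcsin(sin φ₁ cos δ + cos φ₁ sin δ cos θ)
   = arcsin(0.97948·-0.24536 + 0.20156·0.96943·-0.99792) = -25.80540°
λ₂ = λ₁ + atan2(sin θ sin δ cos φ₁, cos δ − sin φ₁ sin φ₂) = -83.81979°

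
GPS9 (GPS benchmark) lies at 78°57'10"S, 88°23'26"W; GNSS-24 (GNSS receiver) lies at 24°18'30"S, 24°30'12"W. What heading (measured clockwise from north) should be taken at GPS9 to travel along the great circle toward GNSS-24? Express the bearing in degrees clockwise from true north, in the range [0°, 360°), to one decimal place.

69.0°

GPS9: φ = -78.95278°, λ = -88.39056°
GNSS-24: φ = -24.30833°, λ = -24.50333°
Δλ = 63.8872°
y = sin Δλ · cos φ₂ = 0.818322
x = cos φ₁ sin φ₂ − sin φ₁ cos φ₂ cos Δλ = 0.314806
θ = atan2(y, x) = 68.9584° → 68.9584° (mod 360°)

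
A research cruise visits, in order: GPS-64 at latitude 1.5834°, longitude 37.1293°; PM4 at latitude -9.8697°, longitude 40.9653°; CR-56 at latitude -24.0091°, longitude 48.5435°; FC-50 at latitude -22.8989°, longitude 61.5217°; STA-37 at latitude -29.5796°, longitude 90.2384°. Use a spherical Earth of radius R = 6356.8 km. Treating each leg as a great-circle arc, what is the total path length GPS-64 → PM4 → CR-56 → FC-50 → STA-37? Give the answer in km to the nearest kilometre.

GPS-64→PM4: c = 0.210717 rad, d = 1339.49 km
PM4→CR-56: c = 0.277133 rad, d = 1761.68 km
CR-56→FC-50: c = 0.208624 rad, d = 1326.18 km
FC-50→STA-37: c = 0.463093 rad, d = 2943.79 km
Total = 1339.49 + 1761.68 + 1326.18 + 2943.79 = 7371.13 km

7371 km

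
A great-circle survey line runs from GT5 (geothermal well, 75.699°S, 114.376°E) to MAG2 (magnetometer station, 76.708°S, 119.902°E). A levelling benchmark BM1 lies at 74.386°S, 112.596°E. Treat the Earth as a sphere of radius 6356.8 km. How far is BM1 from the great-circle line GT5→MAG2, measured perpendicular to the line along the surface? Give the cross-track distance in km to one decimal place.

δ₁₃ = central angle GT5→BM1 = 0.024276 rad  (haversine)
θ₁₃ = bearing GT5→BM1 = 339.853°,  θ₁₂ = bearing GT5→MAG2 = 130.102°
dₓₜ = R·arcsin(sin δ₁₃ · sin(θ₁₃ − θ₁₂)) = 6356.8·arcsin(0.02427·sin(209.751°)) = -76.572 km
|dₓₜ| = 76.572 km

76.6 km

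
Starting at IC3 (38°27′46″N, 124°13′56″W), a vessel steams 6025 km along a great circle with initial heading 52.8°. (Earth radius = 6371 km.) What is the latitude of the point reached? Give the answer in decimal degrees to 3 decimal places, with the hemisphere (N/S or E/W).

48.407°N

IC3: φ = +38.46278°, λ = -124.23222°
δ = d/R = 6025/6371 = 0.945691 rad
φ₂ = arcsin(sin φ₁ cos δ + cos φ₁ sin δ cos θ)
   = arcsin(0.62201·0.58518 + 0.78301·0.81090·0.60460) = 48.40662°
λ₂ = λ₁ + atan2(sin θ sin δ cos φ₁, cos δ − sin φ₁ sin φ₂) = -47.57991°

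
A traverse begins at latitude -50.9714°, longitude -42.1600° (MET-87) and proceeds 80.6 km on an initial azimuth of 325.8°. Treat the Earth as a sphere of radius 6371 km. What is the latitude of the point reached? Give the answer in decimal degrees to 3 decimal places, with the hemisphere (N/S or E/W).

δ = d/R = 80.6/6371 = 0.012651 rad
φ₂ = arcsin(sin φ₁ cos δ + cos φ₁ sin δ cos θ)
   = arcsin(-0.77683·0.99992 + 0.62971·0.01265·0.82708) = -50.37013°
λ₂ = λ₁ + atan2(sin θ sin δ cos φ₁, cos δ − sin φ₁ sin φ₂) = -42.79877°

50.370°S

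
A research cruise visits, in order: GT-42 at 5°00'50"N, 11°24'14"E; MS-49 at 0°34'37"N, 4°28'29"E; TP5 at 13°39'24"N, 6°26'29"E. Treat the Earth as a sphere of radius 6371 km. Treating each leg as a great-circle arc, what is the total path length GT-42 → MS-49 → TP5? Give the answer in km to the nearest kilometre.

2384 km

GT-42: φ = +5.01389°, λ = +11.40389°
MS-49: φ = +0.57694°, λ = +4.47472°
TP5: φ = +13.65667°, λ = +6.44139°
GT-42→MS-49: c = 0.143459 rad, d = 913.97 km
MS-49→TP5: c = 0.230800 rad, d = 1470.43 km
Total = 913.97 + 1470.43 = 2384.40 km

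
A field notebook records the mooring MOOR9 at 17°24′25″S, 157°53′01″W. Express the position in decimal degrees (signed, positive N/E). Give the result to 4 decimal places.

-17.4069°, -157.8836°

lat: 17.4069° S → -17.4069°
lon: 157.8836° W → -157.8836°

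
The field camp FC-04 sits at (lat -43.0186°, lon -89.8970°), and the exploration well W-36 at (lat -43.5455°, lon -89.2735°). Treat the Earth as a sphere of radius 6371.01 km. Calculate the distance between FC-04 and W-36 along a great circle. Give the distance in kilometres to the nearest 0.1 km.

Δφ = -0.5269°,  Δλ = 0.6235°
a = sin²(Δφ/2) + cos φ₁ cos φ₂ sin²(Δλ/2) = 0.000037
c = 2·arcsin(√a) = 0.012138 rad = 0.6954°
d = R·c = 6371.01 × 0.012138 = 77.3 km

77.3 km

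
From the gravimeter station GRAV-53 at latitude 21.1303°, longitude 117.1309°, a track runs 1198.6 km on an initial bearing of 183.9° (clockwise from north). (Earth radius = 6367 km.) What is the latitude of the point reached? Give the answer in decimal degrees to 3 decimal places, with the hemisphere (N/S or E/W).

10.368°N

δ = d/R = 1198.6/6367 = 0.188252 rad
φ₂ = arcsin(sin φ₁ cos δ + cos φ₁ sin δ cos θ)
   = arcsin(0.36049·0.98233 + 0.93276·0.18714·-0.99768) = 10.36780°
λ₂ = λ₁ + atan2(sin θ sin δ cos φ₁, cos δ − sin φ₁ sin φ₂) = 116.38948°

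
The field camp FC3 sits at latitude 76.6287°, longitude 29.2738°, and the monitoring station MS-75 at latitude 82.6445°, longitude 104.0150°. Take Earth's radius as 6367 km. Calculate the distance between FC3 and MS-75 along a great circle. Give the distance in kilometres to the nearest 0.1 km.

1491.8 km

Δφ = 6.0158°,  Δλ = 74.7412°
a = sin²(Δφ/2) + cos φ₁ cos φ₂ sin²(Δλ/2) = 0.013661
c = 2·arcsin(√a) = 0.234297 rad = 13.4242°
d = R·c = 6367 × 0.234297 = 1491.8 km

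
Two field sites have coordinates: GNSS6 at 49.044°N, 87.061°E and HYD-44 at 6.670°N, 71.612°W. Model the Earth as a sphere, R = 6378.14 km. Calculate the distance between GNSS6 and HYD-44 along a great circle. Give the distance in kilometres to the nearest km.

13497 km

Δφ = -42.3740°,  Δλ = -158.6730°
a = sin²(Δφ/2) + cos φ₁ cos φ₂ sin²(Δλ/2) = 0.759370
c = 2·arcsin(√a) = 2.116174 rad = 121.2478°
d = R·c = 6378.14 × 2.116174 = 13497.3 km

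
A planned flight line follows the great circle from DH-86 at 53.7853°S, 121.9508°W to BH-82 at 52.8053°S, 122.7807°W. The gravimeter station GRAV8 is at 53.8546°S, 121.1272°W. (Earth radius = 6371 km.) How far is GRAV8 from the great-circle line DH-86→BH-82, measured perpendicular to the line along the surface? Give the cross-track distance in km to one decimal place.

δ₁₃ = central angle DH-86→GRAV8 = 0.008571 rad  (haversine)
θ₁₃ = bearing DH-86→GRAV8 = 98.444°,  θ₁₂ = bearing DH-86→BH-82 = 332.821°
dₓₜ = R·arcsin(sin δ₁₃ · sin(θ₁₃ − θ₁₂)) = 6371·arcsin(0.00857·sin(-234.376°)) = 44.388 km
|dₓₜ| = 44.388 km

44.4 km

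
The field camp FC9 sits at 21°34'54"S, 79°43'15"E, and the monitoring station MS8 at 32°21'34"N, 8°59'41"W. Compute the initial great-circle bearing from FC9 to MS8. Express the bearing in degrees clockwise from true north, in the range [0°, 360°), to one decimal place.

300.9°

FC9: φ = -21.58167°, λ = +79.72083°
MS8: φ = +32.35944°, λ = -8.99472°
Δλ = -88.7156°
y = sin Δλ · cos φ₂ = -0.844495
x = cos φ₁ sin φ₂ − sin φ₁ cos φ₂ cos Δλ = 0.504671
θ = atan2(y, x) = -59.1374° → 300.8626° (mod 360°)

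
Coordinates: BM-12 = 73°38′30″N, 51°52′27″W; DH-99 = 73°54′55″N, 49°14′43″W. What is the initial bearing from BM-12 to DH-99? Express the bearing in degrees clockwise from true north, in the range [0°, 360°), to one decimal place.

68.3°

BM-12: φ = +73.64167°, λ = -51.87417°
DH-99: φ = +73.91528°, λ = -49.24528°
Δλ = 2.6289°
y = sin Δλ · cos φ₂ = 0.012708
x = cos φ₁ sin φ₂ − sin φ₁ cos φ₂ cos Δλ = 0.005055
θ = atan2(y, x) = 68.3072° → 68.3072° (mod 360°)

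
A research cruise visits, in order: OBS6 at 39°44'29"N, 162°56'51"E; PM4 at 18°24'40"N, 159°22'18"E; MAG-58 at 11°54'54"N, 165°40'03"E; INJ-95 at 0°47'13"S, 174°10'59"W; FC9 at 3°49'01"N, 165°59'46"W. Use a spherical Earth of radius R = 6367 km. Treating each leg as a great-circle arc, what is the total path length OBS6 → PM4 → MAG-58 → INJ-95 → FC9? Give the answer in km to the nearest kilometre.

7060 km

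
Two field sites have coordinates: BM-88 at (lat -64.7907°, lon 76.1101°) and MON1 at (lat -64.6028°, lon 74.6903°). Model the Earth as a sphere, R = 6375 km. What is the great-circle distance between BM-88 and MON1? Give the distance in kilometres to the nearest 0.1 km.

70.7 km

Δφ = 0.1879°,  Δλ = -1.4198°
a = sin²(Δφ/2) + cos φ₁ cos φ₂ sin²(Δλ/2) = 0.000031
c = 2·arcsin(√a) = 0.011087 rad = 0.6352°
d = R·c = 6375 × 0.011087 = 70.7 km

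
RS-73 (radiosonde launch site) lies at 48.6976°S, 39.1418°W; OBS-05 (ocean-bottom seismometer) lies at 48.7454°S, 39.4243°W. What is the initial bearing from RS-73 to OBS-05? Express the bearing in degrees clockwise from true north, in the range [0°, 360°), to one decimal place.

255.5°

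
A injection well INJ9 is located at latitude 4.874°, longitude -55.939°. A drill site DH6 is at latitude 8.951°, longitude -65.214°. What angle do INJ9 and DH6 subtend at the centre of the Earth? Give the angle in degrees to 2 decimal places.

10.07°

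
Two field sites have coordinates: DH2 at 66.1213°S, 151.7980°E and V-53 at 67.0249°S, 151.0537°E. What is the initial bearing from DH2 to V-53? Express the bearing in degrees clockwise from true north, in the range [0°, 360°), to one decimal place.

197.8°

Δλ = -0.7443°
y = sin Δλ · cos φ₂ = -0.005070
x = cos φ₁ sin φ₂ − sin φ₁ cos φ₂ cos Δλ = -0.015800
θ = atan2(y, x) = -162.2081° → 197.7919° (mod 360°)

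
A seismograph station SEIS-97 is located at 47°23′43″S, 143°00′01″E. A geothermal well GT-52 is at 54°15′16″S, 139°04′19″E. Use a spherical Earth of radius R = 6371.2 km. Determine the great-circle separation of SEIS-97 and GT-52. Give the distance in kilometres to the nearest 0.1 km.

810.8 km

SEIS-97: φ = -47.39528°, λ = +143.00028°
GT-52: φ = -54.25444°, λ = +139.07194°
Δφ = -6.8592°,  Δλ = -3.9283°
a = sin²(Δφ/2) + cos φ₁ cos φ₂ sin²(Δλ/2) = 0.004043
c = 2·arcsin(√a) = 0.127258 rad = 7.2914°
d = R·c = 6371.2 × 0.127258 = 810.8 km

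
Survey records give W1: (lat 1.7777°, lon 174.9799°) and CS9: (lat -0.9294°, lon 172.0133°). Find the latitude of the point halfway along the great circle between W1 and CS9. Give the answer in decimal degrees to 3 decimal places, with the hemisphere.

Bx = cos φ₂ cos Δλ = 0.998528,  By = cos φ₂ sin Δλ = -0.051747
φₘ = atan2(sin φ₁ + sin φ₂, √((cos φ₁ + Bx)² + By²)) = 0.42429°
λₘ = λ₁ + atan2(By, cos φ₁ + Bx) = 173.49634°

0.424°N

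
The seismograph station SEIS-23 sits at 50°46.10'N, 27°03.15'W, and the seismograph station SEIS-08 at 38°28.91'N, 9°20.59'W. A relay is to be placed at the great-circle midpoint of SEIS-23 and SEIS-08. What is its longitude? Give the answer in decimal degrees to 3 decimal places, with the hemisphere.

SEIS-23: φ = +50.76833°, λ = -27.05250°
SEIS-08: φ = +38.48183°, λ = -9.34317°
Bx = cos φ₂ cos Δλ = 0.745710,  By = cos φ₂ sin Δλ = 0.238120
φₘ = atan2(sin φ₁ + sin φ₂, √((cos φ₁ + Bx)² + By²)) = 44.96463°
λₘ = λ₁ + atan2(By, cos φ₁ + Bx) = -17.24970°

17.250°W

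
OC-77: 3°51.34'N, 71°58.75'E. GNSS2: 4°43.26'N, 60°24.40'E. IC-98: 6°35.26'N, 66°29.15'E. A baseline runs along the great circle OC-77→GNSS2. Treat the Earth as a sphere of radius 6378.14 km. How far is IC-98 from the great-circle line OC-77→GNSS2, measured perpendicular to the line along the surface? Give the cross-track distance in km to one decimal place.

255.2 km

OC-77: φ = +3.85567°, λ = +71.97917°
GNSS2: φ = +4.72100°, λ = +60.40667°
IC-98: φ = +6.58767°, λ = +66.48583°
δ₁₃ = central angle OC-77→IC-98 = 0.106715 rad  (haversine)
θ₁₃ = bearing OC-77→IC-98 = 296.768°,  θ₁₂ = bearing OC-77→GNSS2 = 274.708°
dₓₜ = R·arcsin(sin δ₁₃ · sin(θ₁₃ − θ₁₂)) = 6378.14·arcsin(0.10651·sin(22.060°)) = 255.220 km
|dₓₜ| = 255.220 km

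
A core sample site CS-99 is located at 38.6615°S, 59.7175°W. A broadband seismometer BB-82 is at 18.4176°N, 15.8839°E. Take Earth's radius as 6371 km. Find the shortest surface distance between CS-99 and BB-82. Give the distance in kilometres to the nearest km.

Δφ = 57.0791°,  Δλ = 75.6014°
a = sin²(Δφ/2) + cos φ₁ cos φ₂ sin²(Δλ/2) = 0.506574
c = 2·arcsin(√a) = 1.583945 rad = 90.7534°
d = R·c = 6371 × 1.583945 = 10091.3 km

10091 km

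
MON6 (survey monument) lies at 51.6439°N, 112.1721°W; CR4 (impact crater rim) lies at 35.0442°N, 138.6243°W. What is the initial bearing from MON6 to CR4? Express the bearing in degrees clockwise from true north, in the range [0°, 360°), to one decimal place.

Δλ = -26.4522°
y = sin Δλ · cos φ₂ = -0.364695
x = cos φ₁ sin φ₂ − sin φ₁ cos φ₂ cos Δλ = -0.218469
θ = atan2(y, x) = -120.9236° → 239.0764° (mod 360°)

239.1°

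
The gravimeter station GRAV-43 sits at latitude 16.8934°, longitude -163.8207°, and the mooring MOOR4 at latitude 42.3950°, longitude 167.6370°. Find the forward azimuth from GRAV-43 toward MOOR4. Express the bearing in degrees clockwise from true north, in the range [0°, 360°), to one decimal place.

Δλ = -28.5423°
y = sin Δλ · cos φ₂ = -0.352868
x = cos φ₁ sin φ₂ − sin φ₁ cos φ₂ cos Δλ = 0.456619
θ = atan2(y, x) = -37.6963° → 322.3037° (mod 360°)

322.3°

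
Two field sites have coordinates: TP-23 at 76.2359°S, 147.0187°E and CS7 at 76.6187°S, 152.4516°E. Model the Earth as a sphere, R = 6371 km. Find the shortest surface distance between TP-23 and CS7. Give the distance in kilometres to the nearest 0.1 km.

148.0 km

Δφ = -0.3828°,  Δλ = 5.4329°
a = sin²(Δφ/2) + cos φ₁ cos φ₂ sin²(Δλ/2) = 0.000135
c = 2·arcsin(√a) = 0.023224 rad = 1.3307°
d = R·c = 6371 × 0.023224 = 148.0 km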